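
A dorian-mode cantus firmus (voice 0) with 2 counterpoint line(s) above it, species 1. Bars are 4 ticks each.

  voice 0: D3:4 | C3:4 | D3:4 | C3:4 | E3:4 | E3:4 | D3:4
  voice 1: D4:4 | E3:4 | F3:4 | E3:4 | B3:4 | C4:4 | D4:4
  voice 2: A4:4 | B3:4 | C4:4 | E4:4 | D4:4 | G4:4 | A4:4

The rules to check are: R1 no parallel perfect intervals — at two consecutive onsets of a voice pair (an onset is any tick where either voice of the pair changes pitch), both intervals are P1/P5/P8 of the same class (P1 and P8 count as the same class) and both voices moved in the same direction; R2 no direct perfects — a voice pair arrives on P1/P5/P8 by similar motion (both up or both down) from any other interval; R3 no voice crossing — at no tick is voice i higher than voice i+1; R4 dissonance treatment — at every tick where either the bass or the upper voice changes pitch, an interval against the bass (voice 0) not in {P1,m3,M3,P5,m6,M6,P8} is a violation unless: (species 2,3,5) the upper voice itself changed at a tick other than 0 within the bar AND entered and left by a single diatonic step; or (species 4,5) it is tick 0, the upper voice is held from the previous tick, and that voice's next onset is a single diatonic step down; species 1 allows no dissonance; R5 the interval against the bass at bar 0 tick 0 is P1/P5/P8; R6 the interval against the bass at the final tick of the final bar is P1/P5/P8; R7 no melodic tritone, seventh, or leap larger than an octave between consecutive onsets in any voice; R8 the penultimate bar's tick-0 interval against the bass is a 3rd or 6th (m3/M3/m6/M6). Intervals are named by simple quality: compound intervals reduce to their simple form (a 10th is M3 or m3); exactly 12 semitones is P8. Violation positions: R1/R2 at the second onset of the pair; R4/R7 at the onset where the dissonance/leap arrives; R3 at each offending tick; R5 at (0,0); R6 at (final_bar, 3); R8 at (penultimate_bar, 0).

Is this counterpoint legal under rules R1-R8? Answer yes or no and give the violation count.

bar 0: v0=D3 v1=D4 v2=A4 (P5)
bar 1: v0=C3 v1=E3 v2=B3 (M7)
bar 2: v0=D3 v1=F3 v2=C4 (m7)
bar 3: v0=C3 v1=E3 v2=E4 (M3)
bar 4: v0=E3 v1=B3 v2=D4 (m7)
bar 5: v0=E3 v1=C4 v2=G4 (m3)
bar 6: v0=D3 v1=D4 v2=A4 (P5)
  R1 @ bar1.0: D4/A4 P5 -> E3/B3 P5 similar
  R4 @ bar1.0: C3/B3 M7 untreated
  R7 @ bar1.0: D4->E3 leap 10st
  R7 @ bar1.0: A4->B3 leap 10st
  R1 @ bar2.0: E3/B3 P5 -> F3/C4 P5 similar
  R4 @ bar2.0: D3/C4 m7 untreated
  R2 @ bar4.0: C3/E3 M3 -> E3/B3 P5 similar
  R4 @ bar4.0: E3/D4 m7 untreated
  R2 @ bar5.0: B3/D4 m3 -> C4/G4 P5 similar
  R1 @ bar6.0: C4/G4 P5 -> D4/A4 P5 similar

No (10 violations)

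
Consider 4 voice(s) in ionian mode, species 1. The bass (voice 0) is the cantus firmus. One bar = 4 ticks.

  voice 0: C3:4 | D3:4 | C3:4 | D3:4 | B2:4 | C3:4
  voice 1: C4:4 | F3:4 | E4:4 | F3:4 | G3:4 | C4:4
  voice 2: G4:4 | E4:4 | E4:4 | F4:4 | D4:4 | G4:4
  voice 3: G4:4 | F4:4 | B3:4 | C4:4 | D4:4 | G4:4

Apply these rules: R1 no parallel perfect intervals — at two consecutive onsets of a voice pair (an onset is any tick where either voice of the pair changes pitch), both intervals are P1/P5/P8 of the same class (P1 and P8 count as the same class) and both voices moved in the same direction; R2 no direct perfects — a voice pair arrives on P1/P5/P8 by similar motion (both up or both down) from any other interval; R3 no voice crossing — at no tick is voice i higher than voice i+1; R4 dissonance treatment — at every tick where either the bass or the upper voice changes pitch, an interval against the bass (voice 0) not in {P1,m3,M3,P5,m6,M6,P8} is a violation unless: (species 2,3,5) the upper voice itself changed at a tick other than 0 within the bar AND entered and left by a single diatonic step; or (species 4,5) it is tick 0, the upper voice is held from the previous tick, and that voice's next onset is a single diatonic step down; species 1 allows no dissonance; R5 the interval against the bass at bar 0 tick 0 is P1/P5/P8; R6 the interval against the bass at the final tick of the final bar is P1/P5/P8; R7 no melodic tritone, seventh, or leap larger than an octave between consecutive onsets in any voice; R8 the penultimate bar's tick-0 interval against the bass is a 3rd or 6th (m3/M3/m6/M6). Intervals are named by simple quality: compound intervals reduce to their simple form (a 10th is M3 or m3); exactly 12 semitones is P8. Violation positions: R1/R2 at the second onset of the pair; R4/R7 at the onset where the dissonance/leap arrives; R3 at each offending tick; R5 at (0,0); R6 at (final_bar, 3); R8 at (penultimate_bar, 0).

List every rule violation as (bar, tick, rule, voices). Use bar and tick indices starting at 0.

(1, 0, R2, (1, 3))
(1, 0, R4, (0, 2))
(2, 0, R3, (2, 3))
(2, 0, R4, (0, 3))
(2, 0, R7, (1,))
(2, 0, R7, (3,))
(2, 1, R3, (2, 3))
(2, 2, R3, (2, 3))
(2, 3, R3, (2, 3))
(3, 0, R3, (2, 3))
(3, 0, R4, (0, 3))
(3, 0, R7, (1,))
(3, 1, R3, (2, 3))
(3, 2, R3, (2, 3))
(3, 3, R3, (2, 3))
(4, 0, R1, (1, 3))
(5, 0, R1, (1, 2))
(5, 0, R1, (1, 3))
(5, 0, R1, (2, 3))
(5, 0, R2, (0, 1))
(5, 0, R2, (0, 2))
(5, 0, R2, (0, 3))

bar 0: v0=C3 v1=C4 v2=G4 v3=G4 downbeat P5
bar 1: v0=D3 v1=F3 v2=E4 v3=F4 downbeat m3
bar 2: v0=C3 v1=E4 v2=E4 v3=B3 downbeat M7
bar 3: v0=D3 v1=F3 v2=F4 v3=C4 downbeat m7
bar 4: v0=B2 v1=G3 v2=D4 v3=D4 downbeat m3
bar 5: v0=C3 v1=C4 v2=G4 v3=G4 downbeat P5
  -> R2 @ bar 1 tick 0 v(1, 3): C4/G4 P5 -> F3/F4 P8 similar
  -> R4 @ bar 1 tick 0 v(0, 2): D3/E4 M2 untreated
  -> R3 @ bar 2 tick 0 v(2, 3): E4 above B3
  -> R4 @ bar 2 tick 0 v(0, 3): C3/B3 M7 untreated
  -> R7 @ bar 2 tick 0 v(1,): F3->E4 leap 11st
  -> R7 @ bar 2 tick 0 v(3,): F4->B3 leap 6st
  -> R3 @ bar 2 tick 1 v(2, 3): E4 above B3
  -> R3 @ bar 2 tick 2 v(2, 3): E4 above B3
  -> R3 @ bar 2 tick 3 v(2, 3): E4 above B3
  -> R3 @ bar 3 tick 0 v(2, 3): F4 above C4
  -> R4 @ bar 3 tick 0 v(0, 3): D3/C4 m7 untreated
  -> R7 @ bar 3 tick 0 v(1,): E4->F3 leap 11st
  -> R3 @ bar 3 tick 1 v(2, 3): F4 above C4
  -> R3 @ bar 3 tick 2 v(2, 3): F4 above C4
  -> R3 @ bar 3 tick 3 v(2, 3): F4 above C4
  -> R1 @ bar 4 tick 0 v(1, 3): F3/C4 P5 -> G3/D4 P5 similar
  -> R1 @ bar 5 tick 0 v(1, 2): G3/D4 P5 -> C4/G4 P5 similar
  -> R1 @ bar 5 tick 0 v(1, 3): G3/D4 P5 -> C4/G4 P5 similar
  -> R1 @ bar 5 tick 0 v(2, 3): D4/D4 P1 -> G4/G4 P1 similar
  -> R2 @ bar 5 tick 0 v(0, 1): B2/G3 m6 -> C3/C4 P8 similar
  -> R2 @ bar 5 tick 0 v(0, 2): B2/D4 m3 -> C3/G4 P5 similar
  -> R2 @ bar 5 tick 0 v(0, 3): B2/D4 m3 -> C3/G4 P5 similar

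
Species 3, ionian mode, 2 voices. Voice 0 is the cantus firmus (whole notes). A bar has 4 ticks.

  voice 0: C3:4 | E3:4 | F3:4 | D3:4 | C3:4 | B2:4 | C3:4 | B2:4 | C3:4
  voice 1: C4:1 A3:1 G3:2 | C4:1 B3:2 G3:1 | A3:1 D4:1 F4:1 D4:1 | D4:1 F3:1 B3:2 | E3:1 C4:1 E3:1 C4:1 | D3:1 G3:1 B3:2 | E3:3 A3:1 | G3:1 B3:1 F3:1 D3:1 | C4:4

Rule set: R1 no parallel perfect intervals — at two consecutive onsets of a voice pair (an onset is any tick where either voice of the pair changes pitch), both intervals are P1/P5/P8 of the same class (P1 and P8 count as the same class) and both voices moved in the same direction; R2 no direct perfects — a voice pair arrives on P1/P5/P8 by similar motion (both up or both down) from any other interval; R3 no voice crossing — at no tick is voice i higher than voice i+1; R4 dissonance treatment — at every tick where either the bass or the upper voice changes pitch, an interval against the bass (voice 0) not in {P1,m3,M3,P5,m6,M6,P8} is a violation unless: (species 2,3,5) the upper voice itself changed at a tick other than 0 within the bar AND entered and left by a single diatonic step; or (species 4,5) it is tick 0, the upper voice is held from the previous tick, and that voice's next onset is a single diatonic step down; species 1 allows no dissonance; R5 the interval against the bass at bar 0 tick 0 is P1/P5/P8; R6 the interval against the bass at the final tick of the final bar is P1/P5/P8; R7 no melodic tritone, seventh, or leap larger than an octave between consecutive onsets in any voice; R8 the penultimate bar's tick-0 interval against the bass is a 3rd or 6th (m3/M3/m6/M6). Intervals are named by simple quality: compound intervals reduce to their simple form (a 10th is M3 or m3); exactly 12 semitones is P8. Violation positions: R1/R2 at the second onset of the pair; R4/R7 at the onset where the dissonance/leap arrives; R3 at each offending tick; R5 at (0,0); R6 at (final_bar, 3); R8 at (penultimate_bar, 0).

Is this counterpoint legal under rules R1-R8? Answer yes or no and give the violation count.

bar 0: v0=C3 v1=C4 (P8)
bar 1: v0=E3 v1=C4 (m6)
bar 2: v0=F3 v1=A3 (M3)
bar 3: v0=D3 v1=D4 (P8)
bar 4: v0=C3 v1=E3 (M3)
bar 5: v0=B2 v1=D3 (m3)
bar 6: v0=C3 v1=E3 (M3)
bar 7: v0=B2 v1=G3 (m6)
bar 8: v0=C3 v1=C4 (P8)
  R7 @ bar3.2: F3->B3 leap 6st
  R7 @ bar5.0: C4->D3 leap 10st
  R4 @ bar7.2: B2/F3 TT untreated
  R7 @ bar7.2: B3->F3 leap 6st
  R2 @ bar8.0: B2/D3 m3 -> C3/C4 P8 similar
  R7 @ bar8.0: D3->C4 leap 10st

No (6 violations)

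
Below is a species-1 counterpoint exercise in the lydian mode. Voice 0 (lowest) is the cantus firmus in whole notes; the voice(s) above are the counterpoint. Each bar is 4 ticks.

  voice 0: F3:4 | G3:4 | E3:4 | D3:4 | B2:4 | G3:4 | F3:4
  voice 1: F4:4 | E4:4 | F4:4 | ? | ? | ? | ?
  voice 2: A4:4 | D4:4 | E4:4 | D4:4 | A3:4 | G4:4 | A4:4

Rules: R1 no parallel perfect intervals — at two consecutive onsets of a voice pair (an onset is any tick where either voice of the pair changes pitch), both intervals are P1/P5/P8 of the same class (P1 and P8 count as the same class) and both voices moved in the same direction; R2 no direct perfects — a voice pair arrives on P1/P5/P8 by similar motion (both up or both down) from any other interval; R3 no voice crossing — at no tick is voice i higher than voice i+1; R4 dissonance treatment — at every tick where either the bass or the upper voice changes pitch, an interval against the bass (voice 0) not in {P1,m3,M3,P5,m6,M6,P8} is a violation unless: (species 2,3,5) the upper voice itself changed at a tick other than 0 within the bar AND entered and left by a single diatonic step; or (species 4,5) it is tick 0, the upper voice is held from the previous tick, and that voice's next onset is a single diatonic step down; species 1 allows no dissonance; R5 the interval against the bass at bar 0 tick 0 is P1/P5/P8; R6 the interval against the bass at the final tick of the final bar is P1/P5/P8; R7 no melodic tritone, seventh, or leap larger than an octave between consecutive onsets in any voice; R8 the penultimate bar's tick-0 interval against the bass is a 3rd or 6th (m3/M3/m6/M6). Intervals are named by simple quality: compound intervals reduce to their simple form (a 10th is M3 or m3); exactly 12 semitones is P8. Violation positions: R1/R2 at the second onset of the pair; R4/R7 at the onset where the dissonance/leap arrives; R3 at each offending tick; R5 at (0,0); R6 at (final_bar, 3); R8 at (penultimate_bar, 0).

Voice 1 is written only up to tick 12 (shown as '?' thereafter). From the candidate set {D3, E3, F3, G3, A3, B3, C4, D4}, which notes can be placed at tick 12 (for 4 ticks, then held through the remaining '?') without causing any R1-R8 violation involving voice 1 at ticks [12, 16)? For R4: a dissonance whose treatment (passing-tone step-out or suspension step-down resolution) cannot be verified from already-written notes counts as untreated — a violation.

D3: violates R2,R7
E3: violates R4,R7
F3: legal
G3: violates R2,R4,R7
A3: violates R2
B3: violates R7
C4: violates R4
D4: violates R2

{F3}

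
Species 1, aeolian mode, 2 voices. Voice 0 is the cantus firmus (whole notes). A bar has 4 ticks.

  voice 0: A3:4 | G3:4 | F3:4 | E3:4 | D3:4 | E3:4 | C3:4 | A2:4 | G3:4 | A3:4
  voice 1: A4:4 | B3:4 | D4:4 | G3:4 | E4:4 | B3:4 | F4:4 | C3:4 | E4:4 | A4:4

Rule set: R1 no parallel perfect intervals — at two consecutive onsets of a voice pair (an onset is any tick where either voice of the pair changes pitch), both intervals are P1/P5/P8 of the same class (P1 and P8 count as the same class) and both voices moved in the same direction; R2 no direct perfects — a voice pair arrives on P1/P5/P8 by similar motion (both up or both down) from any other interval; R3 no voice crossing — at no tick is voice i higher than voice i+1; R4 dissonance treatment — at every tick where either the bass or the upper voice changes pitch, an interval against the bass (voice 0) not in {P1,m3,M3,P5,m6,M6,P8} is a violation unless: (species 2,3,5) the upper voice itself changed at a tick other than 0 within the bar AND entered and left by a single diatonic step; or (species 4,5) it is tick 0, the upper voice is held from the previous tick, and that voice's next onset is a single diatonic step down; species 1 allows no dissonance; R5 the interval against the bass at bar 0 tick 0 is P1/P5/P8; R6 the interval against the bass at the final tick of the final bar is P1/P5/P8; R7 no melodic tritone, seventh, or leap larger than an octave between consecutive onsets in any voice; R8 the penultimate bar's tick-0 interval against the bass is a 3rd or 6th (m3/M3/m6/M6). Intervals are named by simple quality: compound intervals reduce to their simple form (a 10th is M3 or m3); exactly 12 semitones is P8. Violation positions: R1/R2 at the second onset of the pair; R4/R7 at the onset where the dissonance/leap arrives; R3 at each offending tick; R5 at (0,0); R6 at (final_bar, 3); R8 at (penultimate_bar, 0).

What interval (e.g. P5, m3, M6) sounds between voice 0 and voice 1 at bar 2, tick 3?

M6

voice 0=F3 voice 1=D4 -> M6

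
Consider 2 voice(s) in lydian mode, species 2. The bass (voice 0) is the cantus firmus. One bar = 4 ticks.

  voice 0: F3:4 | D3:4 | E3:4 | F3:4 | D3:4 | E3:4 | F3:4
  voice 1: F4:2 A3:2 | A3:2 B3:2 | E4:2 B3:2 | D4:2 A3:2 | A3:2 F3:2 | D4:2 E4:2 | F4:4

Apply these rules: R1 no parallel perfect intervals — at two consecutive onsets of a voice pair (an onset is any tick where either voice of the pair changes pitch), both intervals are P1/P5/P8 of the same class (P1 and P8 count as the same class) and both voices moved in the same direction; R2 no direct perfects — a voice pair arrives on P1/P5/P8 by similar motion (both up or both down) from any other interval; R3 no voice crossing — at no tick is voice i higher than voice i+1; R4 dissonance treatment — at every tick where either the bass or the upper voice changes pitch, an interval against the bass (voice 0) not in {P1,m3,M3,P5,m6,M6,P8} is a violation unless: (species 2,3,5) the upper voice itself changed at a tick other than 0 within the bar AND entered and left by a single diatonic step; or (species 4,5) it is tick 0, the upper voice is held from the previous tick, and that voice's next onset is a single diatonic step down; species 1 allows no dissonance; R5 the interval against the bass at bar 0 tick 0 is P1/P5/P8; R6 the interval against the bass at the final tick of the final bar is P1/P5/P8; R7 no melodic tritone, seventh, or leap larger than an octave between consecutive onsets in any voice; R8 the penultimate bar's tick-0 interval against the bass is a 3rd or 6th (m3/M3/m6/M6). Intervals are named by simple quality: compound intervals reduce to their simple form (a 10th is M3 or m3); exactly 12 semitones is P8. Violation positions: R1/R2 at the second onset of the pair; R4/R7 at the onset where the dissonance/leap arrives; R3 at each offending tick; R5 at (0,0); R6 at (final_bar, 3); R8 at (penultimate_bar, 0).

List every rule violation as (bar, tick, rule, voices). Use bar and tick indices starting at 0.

bar 0: v0=F3 v1=F4 downbeat P8
bar 1: v0=D3 v1=A3 downbeat P5
bar 2: v0=E3 v1=E4 downbeat P8
bar 3: v0=F3 v1=D4 downbeat M6
bar 4: v0=D3 v1=A3 downbeat P5
bar 5: v0=E3 v1=D4 downbeat m7
bar 6: v0=F3 v1=F4 downbeat P8
  -> R2 @ bar 2 tick 0 v(0, 1): D3/B3 M6 -> E3/E4 P8 similar
  -> R4 @ bar 5 tick 0 v(0, 1): E3/D4 m7 untreated
  -> R8 @ bar 5 tick 0 v(0, 1): penult m7 not 3rd/6th
  -> R1 @ bar 6 tick 0 v(0, 1): E3/E4 P8 -> F3/F4 P8 similar

(2, 0, R2, (0, 1))
(5, 0, R4, (0, 1))
(5, 0, R8, (0, 1))
(6, 0, R1, (0, 1))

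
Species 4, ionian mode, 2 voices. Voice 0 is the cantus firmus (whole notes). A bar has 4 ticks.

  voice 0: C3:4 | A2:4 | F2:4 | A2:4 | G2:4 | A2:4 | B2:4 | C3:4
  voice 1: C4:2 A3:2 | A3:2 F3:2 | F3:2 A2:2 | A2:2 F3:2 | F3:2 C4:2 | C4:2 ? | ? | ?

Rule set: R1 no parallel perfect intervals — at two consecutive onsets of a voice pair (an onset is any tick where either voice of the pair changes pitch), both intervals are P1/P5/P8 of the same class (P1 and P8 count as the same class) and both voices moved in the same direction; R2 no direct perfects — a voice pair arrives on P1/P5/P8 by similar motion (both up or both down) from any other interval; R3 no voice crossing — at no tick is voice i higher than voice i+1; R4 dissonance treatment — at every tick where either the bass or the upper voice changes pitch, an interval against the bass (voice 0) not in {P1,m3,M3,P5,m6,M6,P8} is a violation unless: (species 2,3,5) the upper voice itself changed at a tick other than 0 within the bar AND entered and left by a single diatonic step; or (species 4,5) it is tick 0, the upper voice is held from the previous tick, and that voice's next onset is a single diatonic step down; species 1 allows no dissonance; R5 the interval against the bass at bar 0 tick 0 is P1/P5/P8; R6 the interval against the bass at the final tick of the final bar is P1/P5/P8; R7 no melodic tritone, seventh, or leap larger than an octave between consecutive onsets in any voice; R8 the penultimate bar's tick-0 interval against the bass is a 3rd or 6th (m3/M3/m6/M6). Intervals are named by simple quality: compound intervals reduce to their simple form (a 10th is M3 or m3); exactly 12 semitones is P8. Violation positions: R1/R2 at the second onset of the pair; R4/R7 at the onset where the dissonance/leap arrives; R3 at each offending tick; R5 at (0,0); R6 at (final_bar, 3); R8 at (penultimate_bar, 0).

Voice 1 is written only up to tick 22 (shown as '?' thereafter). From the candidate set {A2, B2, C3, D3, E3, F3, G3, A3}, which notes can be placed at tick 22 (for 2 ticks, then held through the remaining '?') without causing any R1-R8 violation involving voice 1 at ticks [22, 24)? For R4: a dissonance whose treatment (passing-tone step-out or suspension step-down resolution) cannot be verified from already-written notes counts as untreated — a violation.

A2: violates R7
B2: violates R4,R7
C3: legal
D3: violates R4,R7
E3: legal
F3: legal
G3: violates R4
A3: legal

{A3, C3, E3, F3}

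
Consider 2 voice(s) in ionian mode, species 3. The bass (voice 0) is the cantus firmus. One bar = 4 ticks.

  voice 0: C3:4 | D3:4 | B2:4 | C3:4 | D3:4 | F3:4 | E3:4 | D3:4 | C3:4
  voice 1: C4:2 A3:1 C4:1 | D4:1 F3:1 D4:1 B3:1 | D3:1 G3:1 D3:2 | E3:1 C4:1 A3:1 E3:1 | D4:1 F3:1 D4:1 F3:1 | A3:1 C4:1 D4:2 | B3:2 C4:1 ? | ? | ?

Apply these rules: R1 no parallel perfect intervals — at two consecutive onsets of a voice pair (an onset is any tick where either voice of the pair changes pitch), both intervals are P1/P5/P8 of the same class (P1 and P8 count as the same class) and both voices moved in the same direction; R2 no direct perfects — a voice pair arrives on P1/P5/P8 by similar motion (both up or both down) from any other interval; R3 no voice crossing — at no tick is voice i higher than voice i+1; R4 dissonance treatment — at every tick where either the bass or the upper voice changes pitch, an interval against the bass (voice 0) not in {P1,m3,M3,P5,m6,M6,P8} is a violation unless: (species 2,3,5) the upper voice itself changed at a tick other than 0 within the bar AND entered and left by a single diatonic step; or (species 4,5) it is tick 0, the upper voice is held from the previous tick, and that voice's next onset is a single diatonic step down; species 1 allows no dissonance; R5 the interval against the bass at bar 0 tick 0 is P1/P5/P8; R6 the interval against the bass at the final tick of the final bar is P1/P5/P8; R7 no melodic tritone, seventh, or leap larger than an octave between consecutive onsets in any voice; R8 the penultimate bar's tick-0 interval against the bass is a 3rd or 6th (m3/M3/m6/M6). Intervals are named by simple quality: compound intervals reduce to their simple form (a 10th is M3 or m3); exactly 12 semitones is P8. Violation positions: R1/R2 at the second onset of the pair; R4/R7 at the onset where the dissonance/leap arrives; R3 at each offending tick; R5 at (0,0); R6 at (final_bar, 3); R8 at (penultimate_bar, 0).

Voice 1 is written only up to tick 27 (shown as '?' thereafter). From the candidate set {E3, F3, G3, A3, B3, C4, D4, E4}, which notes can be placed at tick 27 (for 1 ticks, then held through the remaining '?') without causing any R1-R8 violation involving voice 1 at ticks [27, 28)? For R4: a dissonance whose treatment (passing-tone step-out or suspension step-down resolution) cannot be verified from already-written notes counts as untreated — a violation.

{B3, C4, E3, E4, G3}

E3: legal
F3: violates R4
G3: legal
A3: violates R4
B3: legal
C4: legal
D4: violates R4
E4: legal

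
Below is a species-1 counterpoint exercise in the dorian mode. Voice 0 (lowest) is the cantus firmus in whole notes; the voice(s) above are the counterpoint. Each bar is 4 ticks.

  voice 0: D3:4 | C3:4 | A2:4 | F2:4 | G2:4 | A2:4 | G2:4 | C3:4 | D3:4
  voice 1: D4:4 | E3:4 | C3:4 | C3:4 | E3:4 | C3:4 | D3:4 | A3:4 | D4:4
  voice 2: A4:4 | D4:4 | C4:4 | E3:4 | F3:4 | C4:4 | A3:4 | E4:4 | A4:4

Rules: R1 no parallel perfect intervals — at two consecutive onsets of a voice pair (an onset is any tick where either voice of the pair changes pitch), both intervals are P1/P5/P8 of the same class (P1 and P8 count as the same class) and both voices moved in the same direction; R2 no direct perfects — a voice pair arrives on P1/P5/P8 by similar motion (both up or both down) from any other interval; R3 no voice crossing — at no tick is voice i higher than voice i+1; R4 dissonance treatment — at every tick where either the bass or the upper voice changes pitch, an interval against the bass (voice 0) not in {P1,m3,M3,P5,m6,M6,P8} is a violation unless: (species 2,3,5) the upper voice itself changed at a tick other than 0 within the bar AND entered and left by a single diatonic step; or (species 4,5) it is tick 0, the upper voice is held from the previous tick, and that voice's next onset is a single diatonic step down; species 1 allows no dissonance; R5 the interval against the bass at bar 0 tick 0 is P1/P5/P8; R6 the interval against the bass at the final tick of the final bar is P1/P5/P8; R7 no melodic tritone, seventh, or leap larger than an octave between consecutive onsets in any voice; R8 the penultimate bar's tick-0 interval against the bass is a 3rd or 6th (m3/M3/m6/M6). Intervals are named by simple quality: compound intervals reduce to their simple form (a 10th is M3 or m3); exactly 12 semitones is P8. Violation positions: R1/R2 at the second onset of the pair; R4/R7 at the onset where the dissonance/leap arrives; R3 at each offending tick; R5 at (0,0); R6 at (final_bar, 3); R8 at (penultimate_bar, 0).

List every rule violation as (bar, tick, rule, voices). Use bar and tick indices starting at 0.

(1, 0, R4, (0, 2))
(1, 0, R7, (1,))
(2, 0, R2, (1, 2))
(3, 0, R4, (0, 2))
(4, 0, R4, (0, 2))
(6, 0, R4, (0, 2))
(7, 0, R1, (1, 2))
(8, 0, R1, (1, 2))
(8, 0, R2, (0, 1))
(8, 0, R2, (0, 2))

bar 0: v0=D3 v1=D4 v2=A4 downbeat P5
bar 1: v0=C3 v1=E3 v2=D4 downbeat M2
bar 2: v0=A2 v1=C3 v2=C4 downbeat m3
bar 3: v0=F2 v1=C3 v2=E3 downbeat M7
bar 4: v0=G2 v1=E3 v2=F3 downbeat m7
bar 5: v0=A2 v1=C3 v2=C4 downbeat m3
bar 6: v0=G2 v1=D3 v2=A3 downbeat M2
bar 7: v0=C3 v1=A3 v2=E4 downbeat M3
bar 8: v0=D3 v1=D4 v2=A4 downbeat P5
  -> R4 @ bar 1 tick 0 v(0, 2): C3/D4 M2 untreated
  -> R7 @ bar 1 tick 0 v(1,): D4->E3 leap 10st
  -> R2 @ bar 2 tick 0 v(1, 2): E3/D4 m7 -> C3/C4 P8 similar
  -> R4 @ bar 3 tick 0 v(0, 2): F2/E3 M7 untreated
  -> R4 @ bar 4 tick 0 v(0, 2): G2/F3 m7 untreated
  -> R4 @ bar 6 tick 0 v(0, 2): G2/A3 M2 untreated
  -> R1 @ bar 7 tick 0 v(1, 2): D3/A3 P5 -> A3/E4 P5 similar
  -> R1 @ bar 8 tick 0 v(1, 2): A3/E4 P5 -> D4/A4 P5 similar
  -> R2 @ bar 8 tick 0 v(0, 1): C3/A3 M6 -> D3/D4 P8 similar
  -> R2 @ bar 8 tick 0 v(0, 2): C3/E4 M3 -> D3/A4 P5 similar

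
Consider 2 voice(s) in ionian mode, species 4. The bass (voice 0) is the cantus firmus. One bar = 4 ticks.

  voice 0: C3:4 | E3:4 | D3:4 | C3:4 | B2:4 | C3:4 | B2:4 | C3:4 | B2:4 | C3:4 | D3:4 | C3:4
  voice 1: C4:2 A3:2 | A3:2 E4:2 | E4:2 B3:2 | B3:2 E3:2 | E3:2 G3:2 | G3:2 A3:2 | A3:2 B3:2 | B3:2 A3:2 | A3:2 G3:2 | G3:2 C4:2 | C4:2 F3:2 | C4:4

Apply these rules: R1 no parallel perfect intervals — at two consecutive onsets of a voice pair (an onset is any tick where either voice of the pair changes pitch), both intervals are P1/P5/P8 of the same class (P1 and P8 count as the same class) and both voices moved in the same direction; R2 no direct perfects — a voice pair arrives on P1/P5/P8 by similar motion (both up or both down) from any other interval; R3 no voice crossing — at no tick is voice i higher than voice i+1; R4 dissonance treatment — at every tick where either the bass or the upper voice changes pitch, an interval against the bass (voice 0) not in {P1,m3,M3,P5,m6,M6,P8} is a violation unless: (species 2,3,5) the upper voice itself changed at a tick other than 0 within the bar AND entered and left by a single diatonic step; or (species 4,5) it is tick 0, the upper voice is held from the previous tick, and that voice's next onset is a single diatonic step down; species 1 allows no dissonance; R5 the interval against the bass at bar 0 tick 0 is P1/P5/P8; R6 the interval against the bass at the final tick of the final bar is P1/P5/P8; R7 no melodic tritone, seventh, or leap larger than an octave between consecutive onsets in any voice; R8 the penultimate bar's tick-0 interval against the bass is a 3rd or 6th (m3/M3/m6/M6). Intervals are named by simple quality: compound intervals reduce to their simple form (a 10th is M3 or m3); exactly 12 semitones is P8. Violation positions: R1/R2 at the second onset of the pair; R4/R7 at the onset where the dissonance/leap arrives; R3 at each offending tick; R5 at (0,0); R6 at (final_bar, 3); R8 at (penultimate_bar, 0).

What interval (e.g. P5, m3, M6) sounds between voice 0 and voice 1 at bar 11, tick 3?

voice 0=C3 voice 1=C4 -> P8

P8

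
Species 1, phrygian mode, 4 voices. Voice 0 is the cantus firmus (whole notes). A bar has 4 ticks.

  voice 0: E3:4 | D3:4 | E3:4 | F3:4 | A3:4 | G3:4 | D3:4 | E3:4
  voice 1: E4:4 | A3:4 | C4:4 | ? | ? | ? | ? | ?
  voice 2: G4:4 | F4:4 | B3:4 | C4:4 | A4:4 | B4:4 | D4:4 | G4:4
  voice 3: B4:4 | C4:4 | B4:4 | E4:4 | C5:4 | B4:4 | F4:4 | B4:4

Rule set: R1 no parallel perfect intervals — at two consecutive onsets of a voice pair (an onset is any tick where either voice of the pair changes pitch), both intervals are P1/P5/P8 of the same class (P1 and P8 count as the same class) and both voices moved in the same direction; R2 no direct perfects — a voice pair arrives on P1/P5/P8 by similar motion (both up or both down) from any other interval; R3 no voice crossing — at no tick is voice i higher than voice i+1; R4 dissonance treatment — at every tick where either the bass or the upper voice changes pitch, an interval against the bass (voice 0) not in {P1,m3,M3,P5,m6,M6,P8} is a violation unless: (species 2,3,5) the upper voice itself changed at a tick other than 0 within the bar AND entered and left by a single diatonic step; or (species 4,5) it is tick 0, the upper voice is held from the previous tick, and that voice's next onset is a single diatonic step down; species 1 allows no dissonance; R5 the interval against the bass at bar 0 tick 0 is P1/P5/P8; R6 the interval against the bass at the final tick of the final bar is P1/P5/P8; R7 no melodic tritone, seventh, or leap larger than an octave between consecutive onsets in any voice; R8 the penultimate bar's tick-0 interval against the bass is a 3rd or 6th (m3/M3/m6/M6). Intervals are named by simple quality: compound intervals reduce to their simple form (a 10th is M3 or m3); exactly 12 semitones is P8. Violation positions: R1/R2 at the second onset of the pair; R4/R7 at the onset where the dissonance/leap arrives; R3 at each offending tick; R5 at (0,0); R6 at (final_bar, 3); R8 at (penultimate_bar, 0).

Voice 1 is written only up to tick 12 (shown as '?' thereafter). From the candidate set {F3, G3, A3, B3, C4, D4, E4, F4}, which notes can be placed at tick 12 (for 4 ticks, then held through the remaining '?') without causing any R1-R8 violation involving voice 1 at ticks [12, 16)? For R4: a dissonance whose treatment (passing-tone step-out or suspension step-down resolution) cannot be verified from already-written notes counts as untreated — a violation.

{C4, F3}

F3: legal
G3: violates R4
A3: violates R2
B3: violates R4
C4: legal
D4: violates R3
E4: violates R3,R4
F4: violates R2,R3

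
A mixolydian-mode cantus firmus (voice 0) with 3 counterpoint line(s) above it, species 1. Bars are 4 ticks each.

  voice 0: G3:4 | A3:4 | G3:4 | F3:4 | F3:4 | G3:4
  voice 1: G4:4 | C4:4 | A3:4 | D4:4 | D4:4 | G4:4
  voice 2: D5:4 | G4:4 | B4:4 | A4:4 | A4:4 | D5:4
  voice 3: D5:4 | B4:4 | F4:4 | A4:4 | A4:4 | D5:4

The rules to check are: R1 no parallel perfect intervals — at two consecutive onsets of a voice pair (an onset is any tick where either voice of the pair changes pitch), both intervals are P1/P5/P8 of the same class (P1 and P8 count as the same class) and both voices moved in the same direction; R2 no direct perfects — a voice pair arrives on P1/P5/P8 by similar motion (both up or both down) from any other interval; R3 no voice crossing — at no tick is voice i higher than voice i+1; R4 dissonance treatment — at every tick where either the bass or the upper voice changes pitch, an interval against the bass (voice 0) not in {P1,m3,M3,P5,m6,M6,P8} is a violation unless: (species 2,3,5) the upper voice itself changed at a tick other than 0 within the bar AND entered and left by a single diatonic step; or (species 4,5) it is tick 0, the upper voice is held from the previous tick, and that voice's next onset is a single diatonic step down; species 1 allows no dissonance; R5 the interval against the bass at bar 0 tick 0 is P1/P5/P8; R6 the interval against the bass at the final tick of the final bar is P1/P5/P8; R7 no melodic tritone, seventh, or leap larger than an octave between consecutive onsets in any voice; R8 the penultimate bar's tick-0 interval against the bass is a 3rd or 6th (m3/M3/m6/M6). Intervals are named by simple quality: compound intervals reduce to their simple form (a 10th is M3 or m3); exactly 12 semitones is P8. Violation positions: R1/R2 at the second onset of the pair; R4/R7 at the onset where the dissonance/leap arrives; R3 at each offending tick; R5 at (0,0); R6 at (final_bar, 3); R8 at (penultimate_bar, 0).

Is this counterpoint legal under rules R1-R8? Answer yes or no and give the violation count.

No (17 violations)

bar 0: v0=G3 v1=G4 v2=D5 v3=D5 (P5)
bar 1: v0=A3 v1=C4 v2=G4 v3=B4 (M2)
bar 2: v0=G3 v1=A3 v2=B4 v3=F4 (m7)
bar 3: v0=F3 v1=D4 v2=A4 v3=A4 (M3)
bar 4: v0=F3 v1=D4 v2=A4 v3=A4 (M3)
bar 5: v0=G3 v1=G4 v2=D5 v3=D5 (P5)
  R1 @ bar1.0: G4/D5 P5 -> C4/G4 P5 similar
  R4 @ bar1.0: A3/G4 m7 untreated
  R4 @ bar1.0: A3/B4 M2 untreated
  R3 @ bar2.0: B4 above F4
  R4 @ bar2.0: G3/A3 M2 untreated
  R4 @ bar2.0: G3/F4 m7 untreated
  R7 @ bar2.0: B4->F4 leap 6st
  R3 @ bar2.1: B4 above F4
  R3 @ bar2.2: B4 above F4
  R3 @ bar2.3: B4 above F4
  R2 @ bar3.0: A3/F4 m6 -> D4/A4 P5 similar
  R1 @ bar5.0: D4/A4 P5 -> G4/D5 P5 similar
  R1 @ bar5.0: D4/A4 P5 -> G4/D5 P5 similar
  R1 @ bar5.0: A4/A4 P1 -> D5/D5 P1 similar
  R2 @ bar5.0: F3/D4 M6 -> G3/G4 P8 similar
  R2 @ bar5.0: F3/A4 M3 -> G3/D5 P5 similar
  R2 @ bar5.0: F3/A4 M3 -> G3/D5 P5 similar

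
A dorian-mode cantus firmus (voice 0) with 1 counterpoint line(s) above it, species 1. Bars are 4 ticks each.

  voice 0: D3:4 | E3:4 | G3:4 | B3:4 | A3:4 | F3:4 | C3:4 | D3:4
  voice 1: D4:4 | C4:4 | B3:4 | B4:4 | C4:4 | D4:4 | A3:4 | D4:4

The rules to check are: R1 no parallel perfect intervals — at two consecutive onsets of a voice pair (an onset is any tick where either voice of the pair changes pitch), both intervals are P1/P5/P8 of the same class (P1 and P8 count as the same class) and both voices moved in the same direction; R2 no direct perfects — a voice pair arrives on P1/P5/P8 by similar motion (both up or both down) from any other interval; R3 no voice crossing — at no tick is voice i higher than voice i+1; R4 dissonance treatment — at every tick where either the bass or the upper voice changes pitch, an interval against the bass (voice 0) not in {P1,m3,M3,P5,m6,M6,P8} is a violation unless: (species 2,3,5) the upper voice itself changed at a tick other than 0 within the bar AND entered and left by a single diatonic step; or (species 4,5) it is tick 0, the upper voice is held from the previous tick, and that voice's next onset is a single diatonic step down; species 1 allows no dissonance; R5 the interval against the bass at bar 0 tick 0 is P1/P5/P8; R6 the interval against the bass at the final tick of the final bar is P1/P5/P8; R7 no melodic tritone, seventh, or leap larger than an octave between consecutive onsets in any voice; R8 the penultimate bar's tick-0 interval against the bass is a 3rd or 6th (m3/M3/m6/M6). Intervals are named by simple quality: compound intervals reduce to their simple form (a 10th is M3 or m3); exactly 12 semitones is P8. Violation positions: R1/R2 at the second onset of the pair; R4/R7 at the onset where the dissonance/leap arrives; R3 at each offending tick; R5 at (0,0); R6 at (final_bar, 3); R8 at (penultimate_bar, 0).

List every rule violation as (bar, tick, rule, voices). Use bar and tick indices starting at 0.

(3, 0, R2, (0, 1))
(4, 0, R7, (1,))
(7, 0, R2, (0, 1))

bar 0: v0=D3 v1=D4 downbeat P8
bar 1: v0=E3 v1=C4 downbeat m6
bar 2: v0=G3 v1=B3 downbeat M3
bar 3: v0=B3 v1=B4 downbeat P8
bar 4: v0=A3 v1=C4 downbeat m3
bar 5: v0=F3 v1=D4 downbeat M6
bar 6: v0=C3 v1=A3 downbeat M6
bar 7: v0=D3 v1=D4 downbeat P8
  -> R2 @ bar 3 tick 0 v(0, 1): G3/B3 M3 -> B3/B4 P8 similar
  -> R7 @ bar 4 tick 0 v(1,): B4->C4 leap 11st
  -> R2 @ bar 7 tick 0 v(0, 1): C3/A3 M6 -> D3/D4 P8 similar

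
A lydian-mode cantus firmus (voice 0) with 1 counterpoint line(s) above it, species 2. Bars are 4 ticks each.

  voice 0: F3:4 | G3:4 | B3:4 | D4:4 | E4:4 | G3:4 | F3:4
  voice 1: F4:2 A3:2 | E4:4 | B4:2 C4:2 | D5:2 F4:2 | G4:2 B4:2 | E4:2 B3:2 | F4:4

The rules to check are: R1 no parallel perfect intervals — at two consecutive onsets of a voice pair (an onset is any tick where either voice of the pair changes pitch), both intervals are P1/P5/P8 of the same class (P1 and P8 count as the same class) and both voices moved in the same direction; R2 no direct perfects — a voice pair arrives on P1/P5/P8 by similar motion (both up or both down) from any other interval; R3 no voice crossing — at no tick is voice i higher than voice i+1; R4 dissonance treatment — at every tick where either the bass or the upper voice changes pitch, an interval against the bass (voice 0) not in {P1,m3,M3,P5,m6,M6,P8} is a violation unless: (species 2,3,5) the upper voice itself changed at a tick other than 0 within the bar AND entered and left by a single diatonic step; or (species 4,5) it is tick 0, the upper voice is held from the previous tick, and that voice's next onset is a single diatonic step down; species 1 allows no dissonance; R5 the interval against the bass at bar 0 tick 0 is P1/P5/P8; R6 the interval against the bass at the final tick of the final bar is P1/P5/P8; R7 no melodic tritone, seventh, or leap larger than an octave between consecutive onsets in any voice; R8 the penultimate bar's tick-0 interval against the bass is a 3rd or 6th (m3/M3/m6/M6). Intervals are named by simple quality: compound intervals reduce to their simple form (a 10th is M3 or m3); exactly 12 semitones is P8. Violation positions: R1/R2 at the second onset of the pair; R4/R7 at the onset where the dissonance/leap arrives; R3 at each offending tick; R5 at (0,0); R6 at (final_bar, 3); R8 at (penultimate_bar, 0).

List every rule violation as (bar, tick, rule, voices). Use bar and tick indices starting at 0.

(2, 0, R2, (0, 1))
(2, 2, R4, (0, 1))
(2, 2, R7, (1,))
(3, 0, R2, (0, 1))
(3, 0, R7, (1,))
(6, 0, R7, (1,))

bar 0: v0=F3 v1=F4 downbeat P8
bar 1: v0=G3 v1=E4 downbeat M6
bar 2: v0=B3 v1=B4 downbeat P8
bar 3: v0=D4 v1=D5 downbeat P8
bar 4: v0=E4 v1=G4 downbeat m3
bar 5: v0=G3 v1=E4 downbeat M6
bar 6: v0=F3 v1=F4 downbeat P8
  -> R2 @ bar 2 tick 0 v(0, 1): G3/E4 M6 -> B3/B4 P8 similar
  -> R4 @ bar 2 tick 2 v(0, 1): B3/C4 m2 untreated
  -> R7 @ bar 2 tick 2 v(1,): B4->C4 leap 11st
  -> R2 @ bar 3 tick 0 v(0, 1): B3/C4 m2 -> D4/D5 P8 similar
  -> R7 @ bar 3 tick 0 v(1,): C4->D5 leap 14st
  -> R7 @ bar 6 tick 0 v(1,): B3->F4 leap 6st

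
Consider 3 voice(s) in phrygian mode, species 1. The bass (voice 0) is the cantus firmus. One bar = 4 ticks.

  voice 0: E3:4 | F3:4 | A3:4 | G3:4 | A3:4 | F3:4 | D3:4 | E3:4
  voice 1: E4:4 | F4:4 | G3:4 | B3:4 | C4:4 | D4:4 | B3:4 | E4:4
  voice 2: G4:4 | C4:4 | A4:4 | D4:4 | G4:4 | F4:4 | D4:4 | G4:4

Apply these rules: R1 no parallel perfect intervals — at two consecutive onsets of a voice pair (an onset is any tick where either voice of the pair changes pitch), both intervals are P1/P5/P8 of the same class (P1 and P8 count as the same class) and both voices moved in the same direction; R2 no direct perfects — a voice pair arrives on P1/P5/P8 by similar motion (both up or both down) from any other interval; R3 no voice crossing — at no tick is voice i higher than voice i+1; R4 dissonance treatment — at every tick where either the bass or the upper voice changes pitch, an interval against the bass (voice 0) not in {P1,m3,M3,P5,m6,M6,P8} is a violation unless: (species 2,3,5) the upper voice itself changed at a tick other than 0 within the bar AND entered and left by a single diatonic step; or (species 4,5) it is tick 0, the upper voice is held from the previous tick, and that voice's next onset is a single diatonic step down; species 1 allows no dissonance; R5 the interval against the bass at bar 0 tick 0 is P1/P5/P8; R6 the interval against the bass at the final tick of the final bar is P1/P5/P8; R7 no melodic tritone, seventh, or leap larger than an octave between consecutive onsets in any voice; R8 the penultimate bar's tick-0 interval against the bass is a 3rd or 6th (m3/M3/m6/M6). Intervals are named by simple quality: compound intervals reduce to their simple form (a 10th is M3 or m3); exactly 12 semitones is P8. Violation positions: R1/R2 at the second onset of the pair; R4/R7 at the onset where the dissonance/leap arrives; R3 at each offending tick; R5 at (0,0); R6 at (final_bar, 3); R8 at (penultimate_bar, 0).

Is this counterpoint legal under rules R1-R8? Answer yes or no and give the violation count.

No (21 violations)

bar 0: v0=E3 v1=E4 v2=G4 (m3)
bar 1: v0=F3 v1=F4 v2=C4 (P5)
bar 2: v0=A3 v1=G3 v2=A4 (P8)
bar 3: v0=G3 v1=B3 v2=D4 (P5)
bar 4: v0=A3 v1=C4 v2=G4 (m7)
bar 5: v0=F3 v1=D4 v2=F4 (P8)
bar 6: v0=D3 v1=B3 v2=D4 (P8)
bar 7: v0=E3 v1=E4 v2=G4 (m3)
  R5 @ bar0.0: opens on m3
  R1 @ bar1.0: E3/E4 P8 -> F3/F4 P8 similar
  R3 @ bar1.0: F4 above C4
  R3 @ bar1.1: F4 above C4
  R3 @ bar1.2: F4 above C4
  R3 @ bar1.3: F4 above C4
  R2 @ bar2.0: F3/C4 P5 -> A3/A4 P8 similar
  R3 @ bar2.0: A3 above G3
  R4 @ bar2.0: A3/G3 M2 untreated
  R7 @ bar2.0: F4->G3 leap 10st
  R3 @ bar2.1: A3 above G3
  R3 @ bar2.2: A3 above G3
  R3 @ bar2.3: A3 above G3
  R2 @ bar3.0: A3/A4 P8 -> G3/D4 P5 similar
  R2 @ bar4.0: B3/D4 m3 -> C4/G4 P5 similar
  R4 @ bar4.0: A3/G4 m7 untreated
  R2 @ bar5.0: A3/G4 m7 -> F3/F4 P8 similar
  R1 @ bar6.0: F3/F4 P8 -> D3/D4 P8 similar
  R8 @ bar6.0: penult P8 not 3rd/6th
  R2 @ bar7.0: D3/B3 M6 -> E3/E4 P8 similar
  R6 @ bar7.3: closes on m3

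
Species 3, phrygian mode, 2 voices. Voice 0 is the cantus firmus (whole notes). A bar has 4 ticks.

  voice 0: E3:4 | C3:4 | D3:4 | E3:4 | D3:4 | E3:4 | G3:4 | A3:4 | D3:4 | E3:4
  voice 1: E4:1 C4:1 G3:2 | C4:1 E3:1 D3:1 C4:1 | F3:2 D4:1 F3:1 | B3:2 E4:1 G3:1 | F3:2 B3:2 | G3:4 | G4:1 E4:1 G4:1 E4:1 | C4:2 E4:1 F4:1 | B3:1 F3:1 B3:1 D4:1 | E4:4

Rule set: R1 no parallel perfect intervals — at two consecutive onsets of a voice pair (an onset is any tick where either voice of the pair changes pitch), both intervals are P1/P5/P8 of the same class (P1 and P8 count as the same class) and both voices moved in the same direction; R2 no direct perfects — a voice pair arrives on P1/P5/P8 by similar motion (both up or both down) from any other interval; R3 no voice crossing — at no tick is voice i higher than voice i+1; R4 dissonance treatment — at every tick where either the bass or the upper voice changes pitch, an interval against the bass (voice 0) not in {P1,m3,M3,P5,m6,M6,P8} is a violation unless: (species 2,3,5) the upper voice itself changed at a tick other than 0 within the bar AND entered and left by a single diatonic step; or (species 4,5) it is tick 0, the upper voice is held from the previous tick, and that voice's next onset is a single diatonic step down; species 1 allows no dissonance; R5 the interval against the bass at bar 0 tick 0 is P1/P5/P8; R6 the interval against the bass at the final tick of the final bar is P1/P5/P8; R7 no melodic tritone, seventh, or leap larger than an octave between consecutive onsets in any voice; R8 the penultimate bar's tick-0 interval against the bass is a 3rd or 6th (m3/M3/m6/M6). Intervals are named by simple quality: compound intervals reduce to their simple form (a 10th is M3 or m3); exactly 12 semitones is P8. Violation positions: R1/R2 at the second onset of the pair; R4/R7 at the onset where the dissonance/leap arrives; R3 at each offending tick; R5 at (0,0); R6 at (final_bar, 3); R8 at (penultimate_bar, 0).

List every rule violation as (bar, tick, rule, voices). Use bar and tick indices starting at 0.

(1, 2, R4, (0, 1))
(1, 3, R7, (1,))
(3, 0, R2, (0, 1))
(3, 0, R7, (1,))
(4, 2, R7, (1,))
(6, 0, R2, (0, 1))
(8, 0, R7, (1,))
(8, 1, R7, (1,))
(8, 2, R7, (1,))
(9, 0, R1, (0, 1))

bar 0: v0=E3 v1=E4 downbeat P8
bar 1: v0=C3 v1=C4 downbeat P8
bar 2: v0=D3 v1=F3 downbeat m3
bar 3: v0=E3 v1=B3 downbeat P5
bar 4: v0=D3 v1=F3 downbeat m3
bar 5: v0=E3 v1=G3 downbeat m3
bar 6: v0=G3 v1=G4 downbeat P8
bar 7: v0=A3 v1=C4 downbeat m3
bar 8: v0=D3 v1=B3 downbeat M6
bar 9: v0=E3 v1=E4 downbeat P8
  -> R4 @ bar 1 tick 2 v(0, 1): C3/D3 M2 untreated
  -> R7 @ bar 1 tick 3 v(1,): D3->C4 leap 10st
  -> R2 @ bar 3 tick 0 v(0, 1): D3/F3 m3 -> E3/B3 P5 similar
  -> R7 @ bar 3 tick 0 v(1,): F3->B3 leap 6st
  -> R7 @ bar 4 tick 2 v(1,): F3->B3 leap 6st
  -> R2 @ bar 6 tick 0 v(0, 1): E3/G3 m3 -> G3/G4 P8 similar
  -> R7 @ bar 8 tick 0 v(1,): F4->B3 leap 6st
  -> R7 @ bar 8 tick 1 v(1,): B3->F3 leap 6st
  -> R7 @ bar 8 tick 2 v(1,): F3->B3 leap 6st
  -> R1 @ bar 9 tick 0 v(0, 1): D3/D4 P8 -> E3/E4 P8 similar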